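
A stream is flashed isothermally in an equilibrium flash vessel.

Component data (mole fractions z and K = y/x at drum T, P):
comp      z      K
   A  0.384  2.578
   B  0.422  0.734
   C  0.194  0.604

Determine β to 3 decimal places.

β = 0.843

Material balance + equilibrium reduce to Σ zᵢ(Kᵢ−1)/(1+β(Kᵢ−1)) = 0.
Feasibility: ΣzᵢKᵢ = 1.417, Σzᵢ/Kᵢ = 1.045 — both > 1, two phases present.
Newton–Raphson from β = 0.5:
  β = 0.500: g = 0.1134, g' = -0.386 → β = 0.794
  β = 0.794: g = 0.0146, g' = -0.301 → β = 0.842
  β = 0.842: g = 0.0002, g' = -0.294 → β = 0.843
Converged at β = 0.843.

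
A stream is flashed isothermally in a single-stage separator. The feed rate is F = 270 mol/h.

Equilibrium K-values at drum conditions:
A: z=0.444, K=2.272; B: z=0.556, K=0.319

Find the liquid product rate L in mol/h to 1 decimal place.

L = 212.0 mol/h

Binary case is linear: z₁(K₁−1)(1+ψ(K₂−1)) + z₂(K₂−1)(1+ψ(K₁−1)) = 0
⇒ ψ = [z₁(K₁−1)+z₂(K₂−1)] / [−(K₁−1)(K₂−1)] = 0.1861/0.8662 = 0.215
Then V = ψ·F = 0.2149·270 = 58.0 mol/h and L = F − V = 212.0 mol/h.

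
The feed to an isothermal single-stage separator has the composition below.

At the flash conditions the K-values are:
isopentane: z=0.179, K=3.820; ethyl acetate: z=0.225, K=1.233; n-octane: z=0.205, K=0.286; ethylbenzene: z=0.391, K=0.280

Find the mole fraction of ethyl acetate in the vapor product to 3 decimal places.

y_ethyl acetate = 0.272

Let β = V/F and solve Σ zᵢ(Kᵢ−1)/(1+β(Kᵢ−1)) = 0.
Check two-phase: ΣzᵢKᵢ = 1.129 > 1 and Σzᵢ/Kᵢ = 2.343 > 1, so g(0) = 0.129 > 0 and g(1) = -1.343 < 0.
Newton–Raphson from β = 0.35:
  β = 0.350: g = -0.2690, g' = -0.919 → β = 0.057
  β = 0.057: g = 0.0400, g' = -1.401 → β = 0.086
  β = 0.086: g = 0.0017, g' = -1.283 → β = 0.087
Converged at β = 0.087.
Compositions from xᵢ = zᵢ/(1+β(Kᵢ−1)), yᵢ = Kᵢxᵢ:
  isopentane: x = 0.144, y = 0.549
  ethyl acetate: x = 0.221, y = 0.272
  n-octane: x = 0.219, y = 0.063
  ethylbenzene: x = 0.417, y = 0.117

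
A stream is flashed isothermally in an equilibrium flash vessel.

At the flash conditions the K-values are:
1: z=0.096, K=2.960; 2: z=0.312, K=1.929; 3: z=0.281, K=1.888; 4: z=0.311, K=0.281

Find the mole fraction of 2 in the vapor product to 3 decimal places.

Material balance + equilibrium reduce to Σ zᵢ(Kᵢ−1)/(1+V/F(Kᵢ−1)) = 0.
Feasibility: ΣzᵢKᵢ = 1.504, Σzᵢ/Kᵢ = 1.450 — both > 1, two phases present.
Newton iteration, V/F⁰ = 0.55:
  V/F = 0.550: g = 0.0802, g' = -0.743 → V/F = 0.658
  V/F = 0.658: g = -0.0047, g' = -0.841 → V/F = 0.652
Converged at V/F = 0.652.
Compositions from xᵢ = zᵢ/(1+V/F(Kᵢ−1)), yᵢ = Kᵢxᵢ:
  1: x = 0.042, y = 0.125
  2: x = 0.194, y = 0.375
  3: x = 0.178, y = 0.336
  4: x = 0.586, y = 0.165

y_2 = 0.375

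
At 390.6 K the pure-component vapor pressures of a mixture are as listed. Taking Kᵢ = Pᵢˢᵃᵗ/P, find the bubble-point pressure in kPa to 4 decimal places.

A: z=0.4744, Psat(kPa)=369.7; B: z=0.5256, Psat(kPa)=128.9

Pbub = 243.1355 kPa

At the bubble point ψ → 0, so ΣzᵢKᵢ = 1 with Kᵢ = Pᵢˢᵃᵗ/P ⇒ P = ΣzᵢPᵢˢᵃᵗ.
P = 0.4744·369.7 + 0.5256·128.9 = 243.1355 kPa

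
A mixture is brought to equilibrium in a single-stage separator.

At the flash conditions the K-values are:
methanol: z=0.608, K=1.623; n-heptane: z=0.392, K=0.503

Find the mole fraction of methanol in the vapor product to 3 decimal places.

y_methanol = 0.720

Let β = V/F and solve Σ zᵢ(Kᵢ−1)/(1+β(Kᵢ−1)) = 0.
Check two-phase: ΣzᵢKᵢ = 1.184 > 1 and Σzᵢ/Kᵢ = 1.154 > 1, so g(0) = 0.184 > 0 and g(1) = -0.154 < 0.
Binary case is linear: z₁(K₁−1)(1+β(K₂−1)) + z₂(K₂−1)(1+β(K₁−1)) = 0
⇒ β = [z₁(K₁−1)+z₂(K₂−1)] / [−(K₁−1)(K₂−1)] = 0.1840/0.3096 = 0.594
Compositions from xᵢ = zᵢ/(1+β(Kᵢ−1)), yᵢ = Kᵢxᵢ:
  methanol: x = 0.444, y = 0.720
  n-heptane: x = 0.556, y = 0.280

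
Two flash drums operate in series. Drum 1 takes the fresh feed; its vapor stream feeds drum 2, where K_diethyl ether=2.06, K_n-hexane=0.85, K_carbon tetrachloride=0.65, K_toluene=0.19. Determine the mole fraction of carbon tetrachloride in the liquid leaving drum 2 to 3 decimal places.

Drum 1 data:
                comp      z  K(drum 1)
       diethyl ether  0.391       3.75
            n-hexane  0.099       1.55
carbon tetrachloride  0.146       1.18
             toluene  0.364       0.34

Drum 1:
Iterate (Newton) starting at ψ₁ = 0.5:
  ψ₁ = 0.500: g = 0.1610, g' = -0.900 → ψ₁ = 0.679
  ψ₁ = 0.679: g = 0.0028, g' = -0.900 → ψ₁ = 0.682
Converged at ψ₁ = 0.682.
Drum-1 compositions:
  diethyl ether: x = 0.136, y = 0.510
  n-hexane: x = 0.072, y = 0.112
  carbon tetrachloride: x = 0.130, y = 0.153
  toluene: x = 0.662, y = 0.225
Drum-2 feed = drum-1 vapor: z₂ = (0.5099, 0.1116, 0.1534, 0.2251).
Drum 2:
Rachford–Rice: g(ψ₂) = Σ zᵢ(Kᵢ−1)/(1+ψ₂(Kᵢ−1)) = 0.
Feasibility: ΣzᵢKᵢ = 1.288, Σzᵢ/Kᵢ = 1.799 — both > 1, two phases present.
Iterate (Newton) starting at ψ₂ = 0.57:
  ψ₂ = 0.570: g = -0.0872, g' = -0.765 → ψ₂ = 0.456
  ψ₂ = 0.456: g = -0.0066, g' = -0.661 → ψ₂ = 0.446
Converged at ψ₂ = 0.446.
  diethyl ether: x = 0.346, y = 0.713
  n-hexane: x = 0.120, y = 0.102
  carbon tetrachloride: x = 0.182, y = 0.118
  toluene: x = 0.352, y = 0.067

x_carbon tetrachloride (drum 2) = 0.182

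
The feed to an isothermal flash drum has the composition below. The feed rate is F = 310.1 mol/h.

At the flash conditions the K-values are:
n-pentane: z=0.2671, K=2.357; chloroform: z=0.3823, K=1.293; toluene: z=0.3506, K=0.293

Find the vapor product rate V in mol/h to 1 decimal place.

Rachford–Rice: g(β) = Σ zᵢ(Kᵢ−1)/(1+β(Kᵢ−1)) = 0.
Feasibility: ΣzᵢKᵢ = 1.2266, Σzᵢ/Kᵢ = 1.6056 — both > 1, two phases present.
Newton–Raphson from β = 0.5:
  β = 0.5000: g = -0.06977, g' = -0.6188 → β = 0.3873
  β = 0.3873: g = -0.00313, g' = -0.5701 → β = 0.3818
Converged at β = 0.3818.
Then V = β·F = 0.3818·310.1 = 118.4 mol/h and L = F − V = 191.7 mol/h.

V = 118.4 mol/h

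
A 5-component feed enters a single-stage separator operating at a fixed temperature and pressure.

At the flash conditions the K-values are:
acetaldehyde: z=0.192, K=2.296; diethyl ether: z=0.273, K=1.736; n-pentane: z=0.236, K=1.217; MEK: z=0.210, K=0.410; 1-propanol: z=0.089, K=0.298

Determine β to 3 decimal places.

β = 0.650

Rachford–Rice: g(β) = Σ zᵢ(Kᵢ−1)/(1+β(Kᵢ−1)) = 0.
g(0) = ΣzᵢKᵢ − 1 = 0.315 and g(1) = 1 − Σzᵢ/Kᵢ = -0.246, so a root lies in (0, 1).
Newton iteration, β⁰ = 0.61:
  β = 0.610: g = 0.0200, g' = -0.492 → β = 0.651
  β = 0.651: g = -0.0004, g' = -0.512 → β = 0.650
Converged at β = 0.650.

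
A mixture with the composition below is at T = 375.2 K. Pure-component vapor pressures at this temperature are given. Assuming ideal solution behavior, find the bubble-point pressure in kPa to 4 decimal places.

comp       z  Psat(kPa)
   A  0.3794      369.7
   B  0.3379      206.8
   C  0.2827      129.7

Pbub = 246.8081 kPa

At the bubble point ψ → 0, so ΣzᵢKᵢ = 1 with Kᵢ = Pᵢˢᵃᵗ/P ⇒ P = ΣzᵢPᵢˢᵃᵗ.
P = 0.3794·369.7 + 0.3379·206.8 + 0.2827·129.7 = 246.8081 kPa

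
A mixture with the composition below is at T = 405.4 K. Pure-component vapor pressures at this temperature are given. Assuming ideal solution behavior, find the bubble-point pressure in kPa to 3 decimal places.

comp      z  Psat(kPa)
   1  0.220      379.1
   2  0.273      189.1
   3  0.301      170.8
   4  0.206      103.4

At the bubble point ψ → 0, so ΣzᵢKᵢ = 1 with Kᵢ = Pᵢˢᵃᵗ/P ⇒ P = ΣzᵢPᵢˢᵃᵗ.
P = 0.220·379.1 + 0.273·189.1 + 0.301·170.8 + 0.206·103.4 = 207.738 kPa

Pbub = 207.738 kPa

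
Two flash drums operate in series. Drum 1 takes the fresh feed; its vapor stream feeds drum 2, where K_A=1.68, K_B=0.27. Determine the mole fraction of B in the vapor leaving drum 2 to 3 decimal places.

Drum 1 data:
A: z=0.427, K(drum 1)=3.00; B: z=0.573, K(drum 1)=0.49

y_B (drum 2) = 0.130

Drum 1:
Let ψ₁ = V/F and solve Σ zᵢ(Kᵢ−1)/(1+ψ₁(Kᵢ−1)) = 0.
Feasibility: ΣzᵢKᵢ = 1.562, Σzᵢ/Kᵢ = 1.312 — both > 1, two phases present.
Newton iteration, ψ₁⁰ = 0.35:
  ψ₁ = 0.350: g = 0.1466, g' = -0.812 → ψ₁ = 0.531
  ψ₁ = 0.531: g = 0.0137, g' = -0.682 → ψ₁ = 0.551
Converged at ψ₁ = 0.551.
Drum-1 compositions:
  A: x = 0.203, y = 0.610
  B: x = 0.797, y = 0.390
Drum-2 feed = drum-1 vapor: z₂ = (0.6096, 0.3904).
Drum 2:
Material balance + equilibrium reduce to Σ zᵢ(Kᵢ−1)/(1+ψ₂(Kᵢ−1)) = 0.
g(0) = ΣzᵢKᵢ − 1 = 0.129 and g(1) = 1 − Σzᵢ/Kᵢ = -0.809, so a root lies in (0, 1).
Binary case is linear: z₁(K₁−1)(1+ψ₂(K₂−1)) + z₂(K₂−1)(1+ψ₂(K₁−1)) = 0
⇒ ψ₂ = [z₁(K₁−1)+z₂(K₂−1)] / [−(K₁−1)(K₂−1)] = 0.1295/0.4964 = 0.261
  A: x = 0.518, y = 0.870
  B: x = 0.482, y = 0.130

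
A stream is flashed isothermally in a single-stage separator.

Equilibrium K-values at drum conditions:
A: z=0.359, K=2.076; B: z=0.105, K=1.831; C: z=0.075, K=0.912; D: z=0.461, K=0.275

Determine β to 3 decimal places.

β = 0.193

Newton–Raphson from β = 0.5:
  β = 0.500: g = -0.2184, g' = -0.809 → β = 0.230
  β = 0.230: g = -0.0249, g' = -0.668 → β = 0.193
Converged at β = 0.193.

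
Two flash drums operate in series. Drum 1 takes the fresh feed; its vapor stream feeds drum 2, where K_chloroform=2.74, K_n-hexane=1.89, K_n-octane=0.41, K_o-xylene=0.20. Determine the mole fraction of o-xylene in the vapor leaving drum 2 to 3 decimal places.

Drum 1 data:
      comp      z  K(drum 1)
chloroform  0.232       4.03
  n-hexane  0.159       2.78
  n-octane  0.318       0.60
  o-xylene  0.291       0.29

Drum 1:
Rachford–Rice: g(ψ₁) = Σ zᵢ(Kᵢ−1)/(1+ψ₁(Kᵢ−1)) = 0.
Feasibility: ΣzᵢKᵢ = 1.652, Σzᵢ/Kᵢ = 1.648 — both > 1, two phases present.
Newton–Raphson from ψ₁ = 0.56:
  ψ₁ = 0.560: g = -0.1045, g' = -0.908 → ψ₁ = 0.445
  ψ₁ = 0.445: g = 0.0006, g' = -0.932 → ψ₁ = 0.446
Converged at ψ₁ = 0.446.
Drum-1 compositions:
  chloroform: x = 0.099, y = 0.398
  n-hexane: x = 0.089, y = 0.247
  n-octane: x = 0.387, y = 0.232
  o-xylene: x = 0.426, y = 0.123
Drum-2 feed = drum-1 vapor: z₂ = (0.3979, 0.2465, 0.2322, 0.1234).
Drum 2:
Rachford–Rice: g(ψ₂) = Σ zᵢ(Kᵢ−1)/(1+ψ₂(Kᵢ−1)) = 0.
Check two-phase: ΣzᵢKᵢ = 1.676 > 1 and Σzᵢ/Kᵢ = 1.459 > 1, so g(0) = 0.676 > 0 and g(1) = -0.459 < 0.
Newton iteration, ψ₂⁰ = 0.55:
  ψ₂ = 0.550: g = 0.1219, g' = -0.832 → ψ₂ = 0.697
  ψ₂ = 0.697: g = -0.0072, g' = -0.957 → ψ₂ = 0.689
Converged at ψ₂ = 0.689.
  chloroform: x = 0.181, y = 0.496
  n-hexane: x = 0.153, y = 0.289
  n-octane: x = 0.391, y = 0.160
  o-xylene: x = 0.275, y = 0.055

y_o-xylene (drum 2) = 0.055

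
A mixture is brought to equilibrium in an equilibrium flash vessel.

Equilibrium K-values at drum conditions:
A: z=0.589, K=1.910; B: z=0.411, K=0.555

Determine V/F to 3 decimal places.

V/F = 0.872

Rachford–Rice: g(V/F) = Σ zᵢ(Kᵢ−1)/(1+V/F(Kᵢ−1)) = 0.
Feasibility: ΣzᵢKᵢ = 1.353, Σzᵢ/Kᵢ = 1.049 — both > 1, two phases present.
Binary case is linear: z₁(K₁−1)(1+V/F(K₂−1)) + z₂(K₂−1)(1+V/F(K₁−1)) = 0
⇒ V/F = [z₁(K₁−1)+z₂(K₂−1)] / [−(K₁−1)(K₂−1)] = 0.3531/0.4049 = 0.872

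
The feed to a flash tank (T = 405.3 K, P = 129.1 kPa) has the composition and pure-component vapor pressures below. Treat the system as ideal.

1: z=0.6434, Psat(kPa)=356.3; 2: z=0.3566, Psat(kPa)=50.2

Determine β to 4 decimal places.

Raoult's law: Kᵢ = Pᵢˢᵃᵗ/P = Pᵢˢᵃᵗ/129.1.
  K_1 = 356.3/129.1 = 2.759876, K_2 = 50.2/129.1 = 0.388846
Newton–Raphson from β = 0.5:
  β = 0.5000: g = 0.28847, g' = -0.8401 → β = 0.8434
  β = 0.8434: g = 0.00602, g' = -0.8902 → β = 0.8502
  β = 0.8502: g = -0.00002, g' = -0.8969 → β = 0.8501
Converged at β = 0.8501.

β = 0.8501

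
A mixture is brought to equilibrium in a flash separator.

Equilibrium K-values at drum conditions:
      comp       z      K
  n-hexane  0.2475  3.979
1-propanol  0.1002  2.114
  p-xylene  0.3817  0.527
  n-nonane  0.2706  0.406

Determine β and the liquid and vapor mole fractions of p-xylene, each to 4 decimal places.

Let β = V/F and solve Σ zᵢ(Kᵢ−1)/(1+β(Kᵢ−1)) = 0.
Check two-phase: ΣzᵢKᵢ = 1.5076 > 1 and Σzᵢ/Kᵢ = 1.5004 > 1, so g(0) = 0.5076 > 0 and g(1) = -0.5004 < 0.
Newton–Raphson from β = 0.35:
  β = 0.3500: g = 0.02198, g' = -0.8656 → β = 0.3754
  β = 0.3754: g = 0.00039, g' = -0.8357 → β = 0.3759
Converged at β = 0.3759.
Compositions from xᵢ = zᵢ/(1+β(Kᵢ−1)), yᵢ = Kᵢxᵢ:
  n-hexane: x = 0.1168, y = 0.4646
  1-propanol: x = 0.0706, y = 0.1493
  p-xylene: x = 0.4642, y = 0.2446
  n-nonane: x = 0.3484, y = 0.1414

β = 0.3759, x_p-xylene = 0.4642, y_p-xylene = 0.2446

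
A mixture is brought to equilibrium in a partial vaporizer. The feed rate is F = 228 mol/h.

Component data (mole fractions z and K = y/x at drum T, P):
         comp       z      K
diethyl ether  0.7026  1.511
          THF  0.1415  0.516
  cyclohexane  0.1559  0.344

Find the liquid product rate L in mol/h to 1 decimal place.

Let ψ = V/F and solve Σ zᵢ(Kᵢ−1)/(1+ψ(Kᵢ−1)) = 0.
Check two-phase: ΣzᵢKᵢ = 1.1883 > 1 and Σzᵢ/Kᵢ = 1.1924 > 1, so g(0) = 0.1883 > 0 and g(1) = -0.1924 < 0.
Newton–Raphson from ψ = 0.4:
  ψ = 0.4000: g = 0.07452, g' = -0.3008 → ψ = 0.6478
  ψ = 0.6478: g = -0.00786, g' = -0.3768 → ψ = 0.6269
  ψ = 0.6269: g = -0.00010, g' = -0.3671 → ψ = 0.6266
Converged at ψ = 0.6266.
Then V = ψ·F = 0.6266·228 = 142.9 mol/h and L = F − V = 85.1 mol/h.

L = 85.1 mol/h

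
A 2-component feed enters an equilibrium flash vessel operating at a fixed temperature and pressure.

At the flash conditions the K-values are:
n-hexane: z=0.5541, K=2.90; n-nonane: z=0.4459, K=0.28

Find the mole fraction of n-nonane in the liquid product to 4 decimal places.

Material balance + equilibrium reduce to Σ zᵢ(Kᵢ−1)/(1+ψ(Kᵢ−1)) = 0.
Feasibility: ΣzᵢKᵢ = 1.7317, Σzᵢ/Kᵢ = 1.7836 — both > 1, two phases present.
Iterate (Newton) starting at ψ = 0.31:
  ψ = 0.3100: g = 0.24925, g' = -1.1753 → ψ = 0.5221
  ψ = 0.5221: g = 0.01411, g' = -1.0976 → ψ = 0.5349
Converged at ψ = 0.5349.
Compositions from xᵢ = zᵢ/(1+ψ(Kᵢ−1)), yᵢ = Kᵢxᵢ:
  n-hexane: x = 0.2748, y = 0.7969
  n-nonane: x = 0.7252, y = 0.2031

x_n-nonane = 0.7252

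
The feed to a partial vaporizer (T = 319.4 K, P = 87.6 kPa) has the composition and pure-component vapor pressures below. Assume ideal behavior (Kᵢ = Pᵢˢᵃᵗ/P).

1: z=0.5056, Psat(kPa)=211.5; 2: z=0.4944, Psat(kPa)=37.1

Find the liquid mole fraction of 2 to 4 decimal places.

Raoult's law: Kᵢ = Pᵢˢᵃᵗ/P = Pᵢˢᵃᵗ/87.6.
  K_1 = 211.5/87.6 = 2.414384, K_2 = 37.1/87.6 = 0.423516
Newton iteration, β⁰ = 0.5:
  β = 0.5000: g = 0.01845, g' = -0.6714 → β = 0.5275
Converged at β = 0.5275.
Compositions from xᵢ = zᵢ/(1+β(Kᵢ−1)), yᵢ = Kᵢxᵢ:
  1: x = 0.2896, y = 0.6991
  2: x = 0.7104, y = 0.3009

x_2 = 0.7104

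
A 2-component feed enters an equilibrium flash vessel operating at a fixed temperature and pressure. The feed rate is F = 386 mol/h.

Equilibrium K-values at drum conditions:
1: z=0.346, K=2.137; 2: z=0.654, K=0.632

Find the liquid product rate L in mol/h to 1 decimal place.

Let β = V/F and solve Σ zᵢ(Kᵢ−1)/(1+β(Kᵢ−1)) = 0.
Check two-phase: ΣzᵢKᵢ = 1.153 > 1 and Σzᵢ/Kᵢ = 1.197 > 1, so g(0) = 0.153 > 0 and g(1) = -0.197 < 0.
Binary case is linear: z₁(K₁−1)(1+β(K₂−1)) + z₂(K₂−1)(1+β(K₁−1)) = 0
⇒ β = [z₁(K₁−1)+z₂(K₂−1)] / [−(K₁−1)(K₂−1)] = 0.1527/0.4184 = 0.365
Then V = β·F = 0.3650·386 = 140.9 mol/h and L = F − V = 245.1 mol/h.

L = 245.1 mol/h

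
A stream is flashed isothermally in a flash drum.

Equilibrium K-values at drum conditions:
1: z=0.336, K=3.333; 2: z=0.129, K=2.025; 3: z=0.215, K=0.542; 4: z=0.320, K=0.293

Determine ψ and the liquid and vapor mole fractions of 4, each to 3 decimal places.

Let ψ = V/F and solve Σ zᵢ(Kᵢ−1)/(1+ψ(Kᵢ−1)) = 0.
Check two-phase: ΣzᵢKᵢ = 1.591 > 1 and Σzᵢ/Kᵢ = 1.653 > 1, so g(0) = 0.591 > 0 and g(1) = -0.653 < 0.
Newton–Raphson from ψ = 0.31:
  ψ = 0.310: g = 0.1507, g' = -1.018 → ψ = 0.458
  ψ = 0.458: g = 0.0096, g' = -0.912 → ψ = 0.469
Converged at ψ = 0.469.
Compositions from xᵢ = zᵢ/(1+ψ(Kᵢ−1)), yᵢ = Kᵢxᵢ:
  1: x = 0.160, y = 0.535
  2: x = 0.087, y = 0.176
  3: x = 0.274, y = 0.148
  4: x = 0.479, y = 0.140

ψ = 0.469, x_4 = 0.479, y_4 = 0.140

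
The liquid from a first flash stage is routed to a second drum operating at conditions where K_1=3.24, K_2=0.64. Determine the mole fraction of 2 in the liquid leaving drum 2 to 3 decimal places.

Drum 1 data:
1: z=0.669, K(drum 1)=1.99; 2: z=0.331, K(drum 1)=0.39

x_2 (drum 2) = 0.862

Drum 1:
Let ψ₁ = V/F and solve Σ zᵢ(Kᵢ−1)/(1+ψ₁(Kᵢ−1)) = 0.
g(0) = ΣzᵢKᵢ − 1 = 0.460 and g(1) = 1 − Σzᵢ/Kᵢ = -0.185, so a root lies in (0, 1).
Binary case is linear: z₁(K₁−1)(1+ψ₁(K₂−1)) + z₂(K₂−1)(1+ψ₁(K₁−1)) = 0
⇒ ψ₁ = [z₁(K₁−1)+z₂(K₂−1)] / [−(K₁−1)(K₂−1)] = 0.4604/0.6039 = 0.762
Drum-1 compositions:
  1: x = 0.381, y = 0.759
  2: x = 0.619, y = 0.241
Drum-2 feed = drum-1 liquid: z₂ = (0.3813, 0.6187).
Drum 2:
Binary case is linear: z₁(K₁−1)(1+ψ₂(K₂−1)) + z₂(K₂−1)(1+ψ₂(K₁−1)) = 0
⇒ ψ₂ = [z₁(K₁−1)+z₂(K₂−1)] / [−(K₁−1)(K₂−1)] = 0.6313/0.8064 = 0.783
  1: x = 0.138, y = 0.449
  2: x = 0.862, y = 0.551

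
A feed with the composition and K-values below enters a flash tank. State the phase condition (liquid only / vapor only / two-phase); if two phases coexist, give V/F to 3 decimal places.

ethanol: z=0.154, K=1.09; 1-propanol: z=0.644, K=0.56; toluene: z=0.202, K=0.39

ΣzᵢKᵢ = 0.607; Σzᵢ/Kᵢ = 1.809.
Since ΣzᵢKᵢ < 1 the mixture is below its bubble point — single liquid phase.

liquid only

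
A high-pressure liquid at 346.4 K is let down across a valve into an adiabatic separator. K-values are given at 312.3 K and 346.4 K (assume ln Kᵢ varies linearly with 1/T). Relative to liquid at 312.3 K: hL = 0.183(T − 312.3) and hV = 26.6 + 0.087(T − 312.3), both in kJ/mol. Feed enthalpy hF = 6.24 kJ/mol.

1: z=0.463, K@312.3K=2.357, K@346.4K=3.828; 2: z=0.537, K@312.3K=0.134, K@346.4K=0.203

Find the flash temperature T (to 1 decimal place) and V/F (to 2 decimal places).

Adiabatic flash: solve Rachford–Rice at each trial T, then check hF = ψ·hV(T) + (1−ψ)·hL(T).
  T = 312.3 K: K = (2.357, 0.134), RR gives ψ = 0.139, H_out = 3.695 kJ/mol
  T = 346.4 K: K = (3.828, 0.203), RR gives ψ = 0.391, H_out = 15.362 kJ/mol
  T = 329.4 K: K = (3.044, 0.167), RR gives ψ = 0.293, H_out = 10.441 kJ/mol
  T = 320.9 K: K = (2.690, 0.150), RR gives ψ = 0.227, H_out = 7.422 kJ/mol
  T = 316.6 K: K = (2.520, 0.142), RR gives ψ = 0.186, H_out = 5.666 kJ/mol
  T = 318.8 K: K = (2.606, 0.146), RR gives ψ = 0.208, H_out = 6.588 kJ/mol
Linear interpolation between T = 316.6 (H_out = 5.666) and T = 318.8 (H_out = 6.588) on hF = 6.24 gives T ≈ 318.0 K, at which ψ = 0.20.

T = 318.0 K, V/F = 0.20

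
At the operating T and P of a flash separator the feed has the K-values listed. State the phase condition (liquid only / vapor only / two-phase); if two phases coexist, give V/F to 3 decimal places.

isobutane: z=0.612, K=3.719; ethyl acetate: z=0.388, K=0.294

ΣzᵢKᵢ = 2.390; Σzᵢ/Kᵢ = 1.484.
Both exceed 1, so a two-phase solution exists.
Material balance + equilibrium reduce to Σ zᵢ(Kᵢ−1)/(1+ψ(Kᵢ−1)) = 0.
Binary case is linear: z₁(K₁−1)(1+ψ(K₂−1)) + z₂(K₂−1)(1+ψ(K₁−1)) = 0
⇒ ψ = [z₁(K₁−1)+z₂(K₂−1)] / [−(K₁−1)(K₂−1)] = 1.3901/1.9196 = 0.724

two-phase, V/F = 0.724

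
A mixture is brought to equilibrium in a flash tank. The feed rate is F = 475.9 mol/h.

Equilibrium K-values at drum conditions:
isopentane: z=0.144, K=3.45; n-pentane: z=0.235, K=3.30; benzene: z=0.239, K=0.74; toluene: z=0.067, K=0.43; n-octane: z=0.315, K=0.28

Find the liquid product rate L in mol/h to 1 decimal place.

L = 274.1 mol/h

Newton–Raphson from ψ = 0.51:
  ψ = 0.510: g = -0.0783, g' = -0.907 → ψ = 0.424
Converged at ψ = 0.424.
Then V = ψ·F = 0.4240·475.9 = 201.8 mol/h and L = F − V = 274.1 mol/h.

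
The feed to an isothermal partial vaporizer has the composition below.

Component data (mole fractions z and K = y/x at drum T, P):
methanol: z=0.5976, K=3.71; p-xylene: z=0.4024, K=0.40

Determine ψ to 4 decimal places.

ψ = 0.8475

Iterate (Newton) starting at ψ = 0.5:
  ψ = 0.5000: g = 0.34277, g' = -1.0870 → ψ = 0.8153
  ψ = 0.8153: g = 0.03191, g' = -0.9813 → ψ = 0.8479
  ψ = 0.8479: g = -0.00035, g' = -1.0038 → ψ = 0.8475
Converged at ψ = 0.8475.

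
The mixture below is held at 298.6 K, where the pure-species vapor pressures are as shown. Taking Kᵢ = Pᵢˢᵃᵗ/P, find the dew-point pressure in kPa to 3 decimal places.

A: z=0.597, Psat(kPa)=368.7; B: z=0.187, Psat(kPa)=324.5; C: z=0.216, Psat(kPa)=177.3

At the dew point ψ → 1, so Σzᵢ/Kᵢ = 1 with Kᵢ = Pᵢˢᵃᵗ/P ⇒ 1/P = Σzᵢ/Pᵢˢᵃᵗ.
1/P = 0.597/368.7 + 0.187/324.5 + 0.216/177.3 = 0.003414 ⇒ P = 292.933 kPa

Pdew = 292.933 kPa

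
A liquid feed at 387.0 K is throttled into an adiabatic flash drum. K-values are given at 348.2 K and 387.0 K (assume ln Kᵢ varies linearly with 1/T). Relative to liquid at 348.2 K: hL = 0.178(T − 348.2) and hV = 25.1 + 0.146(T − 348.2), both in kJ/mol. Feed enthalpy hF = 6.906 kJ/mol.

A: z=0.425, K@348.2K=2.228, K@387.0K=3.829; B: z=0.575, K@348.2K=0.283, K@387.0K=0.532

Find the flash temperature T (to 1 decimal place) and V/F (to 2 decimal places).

T = 354.8 K, V/F = 0.23

Adiabatic flash: solve Rachford–Rice at each trial T, then check hF = ψ·hV(T) + (1−ψ)·hL(T).
  T = 348.2 K: K = (2.228, 0.283), RR gives ψ = 0.125, H_out = 3.125 kJ/mol
  T = 387.0 K: K = (3.829, 0.532), RR gives ψ = 0.705, H_out = 23.723 kJ/mol
  T = 367.6 K: K = (2.963, 0.395), RR gives ψ = 0.409, H_out = 13.465 kJ/mol
  T = 357.9 K: K = (2.579, 0.336), RR gives ψ = 0.276, H_out = 8.559 kJ/mol
  T = 353.0 K: K = (2.398, 0.308), RR gives ψ = 0.203, H_out = 5.920 kJ/mol
  T = 355.4 K: K = (2.486, 0.321), RR gives ψ = 0.239, H_out = 7.234 kJ/mol
Linear interpolation between T = 353.0 (H_out = 5.920) and T = 355.4 (H_out = 7.234) on hF = 6.906 gives T ≈ 354.8 K, at which ψ = 0.23.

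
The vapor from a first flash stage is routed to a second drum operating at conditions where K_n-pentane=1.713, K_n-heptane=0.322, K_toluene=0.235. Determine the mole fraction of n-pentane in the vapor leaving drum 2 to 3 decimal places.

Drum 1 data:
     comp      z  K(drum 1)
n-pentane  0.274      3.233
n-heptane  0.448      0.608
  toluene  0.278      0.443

Drum 1:
Rachford–Rice: g(ψ₁) = Σ zᵢ(Kᵢ−1)/(1+ψ₁(Kᵢ−1)) = 0.
Feasibility: ΣzᵢKᵢ = 1.281, Σzᵢ/Kᵢ = 1.449 — both > 1, two phases present.
Iterate (Newton) starting at ψ₁ = 0.58:
  ψ₁ = 0.580: g = -0.1895, g' = -0.563 → ψ₁ = 0.243
  ψ₁ = 0.243: g = 0.0231, g' = -0.773 → ψ₁ = 0.273
  ψ₁ = 0.273: g = 0.0006, g' = -0.733 → ψ₁ = 0.274
Converged at ψ₁ = 0.274.
Drum-1 compositions:
  n-pentane: x = 0.170, y = 0.549
  n-heptane: x = 0.502, y = 0.305
  toluene: x = 0.328, y = 0.145
Drum-2 feed = drum-1 vapor: z₂ = (0.5495, 0.3052, 0.1453).
Drum 2:
Newton iteration, ψ₂⁰ = 0.35:
  ψ₂ = 0.350: g = -0.1096, g' = -0.579 → ψ₂ = 0.161
  ψ₂ = 0.161: g = -0.0074, g' = -0.512 → ψ₂ = 0.146
Converged at ψ₂ = 0.146.
  n-pentane: x = 0.498, y = 0.852
  n-heptane: x = 0.339, y = 0.109
  toluene: x = 0.164, y = 0.038

y_n-pentane (drum 2) = 0.852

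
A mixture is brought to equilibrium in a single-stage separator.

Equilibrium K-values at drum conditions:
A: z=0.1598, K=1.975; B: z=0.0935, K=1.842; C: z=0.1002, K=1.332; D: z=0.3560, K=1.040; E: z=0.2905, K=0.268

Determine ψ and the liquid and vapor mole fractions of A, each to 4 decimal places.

Let ψ = V/F and solve Σ zᵢ(Kᵢ−1)/(1+ψ(Kᵢ−1)) = 0.
g(0) = ΣzᵢKᵢ − 1 = 0.0694 and g(1) = 1 − Σzᵢ/Kᵢ = -0.6332, so a root lies in (0, 1).
Newton–Raphson from ψ = 0.54:
  ψ = 0.5400: g = -0.15331, g' = -0.5307 → ψ = 0.2511
  ψ = 0.2511: g = -0.02558, g' = -0.3868 → ψ = 0.1850
  ψ = 0.1850: g = -0.00035, g' = -0.3773 → ψ = 0.1840
Converged at ψ = 0.1840.
Compositions from xᵢ = zᵢ/(1+ψ(Kᵢ−1)), yᵢ = Kᵢxᵢ:
  A: x = 0.1355, y = 0.2676
  B: x = 0.0810, y = 0.1491
  C: x = 0.0944, y = 0.1258
  D: x = 0.3534, y = 0.3675
  E: x = 0.3357, y = 0.0900

ψ = 0.1840, x_A = 0.1355, y_A = 0.2676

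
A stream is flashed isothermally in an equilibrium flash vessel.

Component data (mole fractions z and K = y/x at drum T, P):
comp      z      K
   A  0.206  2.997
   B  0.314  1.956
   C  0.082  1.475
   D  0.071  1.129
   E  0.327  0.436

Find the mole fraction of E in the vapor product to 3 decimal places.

Newton iteration, β⁰ = 0.5:
  β = 0.500: g = 0.1922, g' = -0.552 → β = 0.848
  β = 0.848: g = 0.0010, g' = -0.593 → β = 0.850
Converged at β = 0.850.
Compositions from xᵢ = zᵢ/(1+β(Kᵢ−1)), yᵢ = Kᵢxᵢ:
  A: x = 0.076, y = 0.229
  B: x = 0.173, y = 0.339
  C: x = 0.058, y = 0.086
  D: x = 0.064, y = 0.072
  E: x = 0.628, y = 0.274

y_E = 0.274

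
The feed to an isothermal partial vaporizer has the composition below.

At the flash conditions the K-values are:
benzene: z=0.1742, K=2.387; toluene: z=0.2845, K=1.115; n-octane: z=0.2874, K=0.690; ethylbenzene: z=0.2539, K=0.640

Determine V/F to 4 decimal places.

Rachford–Rice: g(V/F) = Σ zᵢ(Kᵢ−1)/(1+V/F(Kᵢ−1)) = 0.
g(0) = ΣzᵢKᵢ − 1 = 0.0938 and g(1) = 1 − Σzᵢ/Kᵢ = -0.1414, so a root lies in (0, 1).
Newton–Raphson from V/F = 0.5:
  V/F = 0.5000: g = -0.04329, g' = -0.2078 → V/F = 0.2917
  V/F = 0.2917: g = 0.00360, g' = -0.2479 → V/F = 0.3062
  V/F = 0.3062: g = 0.00003, g' = -0.2439 → V/F = 0.3063
Converged at V/F = 0.3063.

V/F = 0.3063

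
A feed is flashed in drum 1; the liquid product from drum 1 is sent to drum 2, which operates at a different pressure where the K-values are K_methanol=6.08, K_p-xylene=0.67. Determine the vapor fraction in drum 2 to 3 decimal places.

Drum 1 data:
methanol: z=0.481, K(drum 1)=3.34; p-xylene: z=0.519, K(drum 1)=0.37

Drum 1:
Material balance + equilibrium reduce to Σ zᵢ(Kᵢ−1)/(1+ψ₁(Kᵢ−1)) = 0.
g(0) = ΣzᵢKᵢ − 1 = 0.799 and g(1) = 1 − Σzᵢ/Kᵢ = -0.547, so a root lies in (0, 1).
Binary case is linear: z₁(K₁−1)(1+ψ₁(K₂−1)) + z₂(K₂−1)(1+ψ₁(K₁−1)) = 0
⇒ ψ₁ = [z₁(K₁−1)+z₂(K₂−1)] / [−(K₁−1)(K₂−1)] = 0.7986/1.4742 = 0.542
Drum-1 compositions:
  methanol: x = 0.212, y = 0.708
  p-xylene: x = 0.788, y = 0.292
Drum-2 feed = drum-1 liquid: z₂ = (0.2121, 0.7879).
Drum 2:
Material balance + equilibrium reduce to Σ zᵢ(Kᵢ−1)/(1+ψ₂(Kᵢ−1)) = 0.
Feasibility: ΣzᵢKᵢ = 1.818, Σzᵢ/Kᵢ = 1.211 — both > 1, two phases present.
Binary case is linear: z₁(K₁−1)(1+ψ₂(K₂−1)) + z₂(K₂−1)(1+ψ₂(K₁−1)) = 0
⇒ ψ₂ = [z₁(K₁−1)+z₂(K₂−1)] / [−(K₁−1)(K₂−1)] = 0.8176/1.6764 = 0.488
  methanol: x = 0.061, y = 0.371
  p-xylene: x = 0.939, y = 0.629

V/F (drum 2) = 0.488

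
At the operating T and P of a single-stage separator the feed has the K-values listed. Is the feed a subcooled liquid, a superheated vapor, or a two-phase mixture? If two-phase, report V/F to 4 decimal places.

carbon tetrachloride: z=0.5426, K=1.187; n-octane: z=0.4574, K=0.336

ΣzᵢKᵢ = 0.7978; Σzᵢ/Kᵢ = 1.8184.
Since ΣzᵢKᵢ < 1 the mixture is below its bubble point — single liquid phase.

subcooled liquid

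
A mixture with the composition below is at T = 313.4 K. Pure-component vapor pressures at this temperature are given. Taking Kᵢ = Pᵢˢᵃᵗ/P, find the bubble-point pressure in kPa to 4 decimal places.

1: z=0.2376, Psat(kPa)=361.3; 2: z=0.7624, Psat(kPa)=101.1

Pbub = 162.9235 kPa

At the bubble point ψ → 0, so ΣzᵢKᵢ = 1 with Kᵢ = Pᵢˢᵃᵗ/P ⇒ P = ΣzᵢPᵢˢᵃᵗ.
P = 0.2376·361.3 + 0.7624·101.1 = 162.9235 kPa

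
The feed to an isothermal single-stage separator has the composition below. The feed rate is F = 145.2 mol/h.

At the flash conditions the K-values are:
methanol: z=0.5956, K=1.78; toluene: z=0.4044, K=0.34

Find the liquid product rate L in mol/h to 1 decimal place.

Iterate (Newton) starting at ψ = 0.5:
  ψ = 0.5000: g = -0.06414, g' = -0.5800 → ψ = 0.3894
  ψ = 0.3894: g = -0.00289, g' = -0.5323 → ψ = 0.3840
Converged at ψ = 0.3840.
Then V = ψ·F = 0.3840·145.2 = 55.8 mol/h and L = F − V = 89.4 mol/h.

L = 89.4 mol/h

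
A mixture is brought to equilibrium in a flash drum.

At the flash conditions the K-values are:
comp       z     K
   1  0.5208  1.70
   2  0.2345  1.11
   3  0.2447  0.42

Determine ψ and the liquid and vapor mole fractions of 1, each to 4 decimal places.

ψ = 0.7810, x_1 = 0.3367, y_1 = 0.5724

Let ψ = V/F and solve Σ zᵢ(Kᵢ−1)/(1+ψ(Kᵢ−1)) = 0.
Check two-phase: ΣzᵢKᵢ = 1.2484 > 1 and Σzᵢ/Kᵢ = 1.1002 > 1, so g(0) = 0.2484 > 0 and g(1) = -0.1002 < 0.
Iterate (Newton) starting at ψ = 0.45:
  ψ = 0.4500: g = 0.10976, g' = -0.3009 → ψ = 0.8148
  ψ = 0.8148: g = -0.01327, g' = -0.4018 → ψ = 0.7818
  ψ = 0.7818: g = -0.00029, g' = -0.3845 → ψ = 0.7810
Converged at ψ = 0.7810.
Compositions from xᵢ = zᵢ/(1+ψ(Kᵢ−1)), yᵢ = Kᵢxᵢ:
  1: x = 0.3367, y = 0.5724
  2: x = 0.2159, y = 0.2397
  3: x = 0.4473, y = 0.1879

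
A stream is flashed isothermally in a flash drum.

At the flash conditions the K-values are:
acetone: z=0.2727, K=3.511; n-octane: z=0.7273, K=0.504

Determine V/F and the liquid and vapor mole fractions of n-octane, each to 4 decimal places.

Rachford–Rice: g(V/F) = Σ zᵢ(Kᵢ−1)/(1+V/F(Kᵢ−1)) = 0.
Check two-phase: ΣzᵢKᵢ = 1.3240 > 1 and Σzᵢ/Kᵢ = 1.5207 > 1, so g(0) = 0.3240 > 0 and g(1) = -0.5207 < 0.
Newton iteration, V/F⁰ = 0.42:
  V/F = 0.4200: g = -0.12239, g' = -0.6928 → V/F = 0.2433
  V/F = 0.2433: g = 0.01479, g' = -0.8939 → V/F = 0.2599
  V/F = 0.2599: g = 0.00024, g' = -0.8654 → V/F = 0.2602
Converged at V/F = 0.2602.
Compositions from xᵢ = zᵢ/(1+V/F(Kᵢ−1)), yᵢ = Kᵢxᵢ:
  acetone: x = 0.1649, y = 0.5791
  n-octane: x = 0.8351, y = 0.4209

V/F = 0.2602, x_n-octane = 0.8351, y_n-octane = 0.4209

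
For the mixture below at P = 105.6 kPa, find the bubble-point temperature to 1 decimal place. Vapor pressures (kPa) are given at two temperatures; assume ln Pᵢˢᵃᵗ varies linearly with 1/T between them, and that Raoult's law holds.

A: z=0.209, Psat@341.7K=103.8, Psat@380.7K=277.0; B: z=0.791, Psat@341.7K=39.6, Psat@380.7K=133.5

T = 364.6 K

Bubble-point temperature: ΣzᵢPᵢˢᵃᵗ(T) = P. Interpolate ln Pᵢˢᵃᵗ = aᵢ + bᵢ/T.
  T = 341.7 K: ΣzᵢPᵢˢᵃᵗ = 53.02 kPa
  T = 380.7 K: ΣzᵢPᵢˢᵃᵗ = 163.49 kPa
  T = 361.2 K: ΣzᵢPᵢˢᵃᵗ = 95.82 kPa
  T = 370.9 K: ΣzᵢPᵢˢᵃᵗ = 125.83 kPa
  T = 366.0 K: ΣzᵢPᵢˢᵃᵗ = 109.84 kPa
  T = 363.6 K: ΣzᵢPᵢˢᵃᵗ = 102.63 kPa
Interpolating between 363.6 K and 366.0 K gives T ≈ 364.6 K.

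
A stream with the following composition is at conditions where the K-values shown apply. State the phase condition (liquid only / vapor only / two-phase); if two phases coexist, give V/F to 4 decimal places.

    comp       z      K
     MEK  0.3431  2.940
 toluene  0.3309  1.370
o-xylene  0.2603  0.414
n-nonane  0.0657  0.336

ΣzᵢKᵢ = 1.5919; Σzᵢ/Kᵢ = 1.1825.
Both exceed 1, so a two-phase solution exists.
Rachford–Rice: g(ψ) = Σ zᵢ(Kᵢ−1)/(1+ψ(Kᵢ−1)) = 0.
Newton iteration, ψ⁰ = 0.5:
  ψ = 0.5000: g = 0.16014, g' = -0.6087 → ψ = 0.7631
  ψ = 0.7631: g = -0.00051, g' = -0.6489 → ψ = 0.7623
Converged at ψ = 0.7623.

two-phase, V/F = 0.7623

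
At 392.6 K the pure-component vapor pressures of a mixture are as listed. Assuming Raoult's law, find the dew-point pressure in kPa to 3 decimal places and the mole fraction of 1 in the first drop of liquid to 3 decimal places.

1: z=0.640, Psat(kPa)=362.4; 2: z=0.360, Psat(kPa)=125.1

At the dew point ψ → 1, so Σzᵢ/Kᵢ = 1 with Kᵢ = Pᵢˢᵃᵗ/P ⇒ 1/P = Σzᵢ/Pᵢˢᵃᵗ.
1/P = 0.640/362.4 + 0.360/125.1 = 0.004644 ⇒ P = 215.345 kPa
xᵢ = zᵢP/Pᵢˢᵃᵗ ⇒ x_1 = 0.640·215.345/362.4 = 0.380

Pdew = 215.345 kPa, x_1 = 0.380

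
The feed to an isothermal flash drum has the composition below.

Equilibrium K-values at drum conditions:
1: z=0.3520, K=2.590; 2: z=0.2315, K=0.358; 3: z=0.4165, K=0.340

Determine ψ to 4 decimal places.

Newton iteration, ψ⁰ = 0.5:
  ψ = 0.5000: g = -0.31737, g' = -0.8873 → ψ = 0.1423
  ψ = 0.1423: g = -0.01056, g' = -0.9283 → ψ = 0.1310
Converged at ψ = 0.1310.

ψ = 0.1310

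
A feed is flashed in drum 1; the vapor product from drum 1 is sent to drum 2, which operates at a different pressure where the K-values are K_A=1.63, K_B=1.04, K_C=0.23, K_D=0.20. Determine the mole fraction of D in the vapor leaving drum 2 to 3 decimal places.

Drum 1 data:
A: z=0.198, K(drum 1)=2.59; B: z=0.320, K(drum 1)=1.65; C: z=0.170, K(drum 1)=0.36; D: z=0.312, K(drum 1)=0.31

Drum 1:
Let ψ₁ = V/F and solve Σ zᵢ(Kᵢ−1)/(1+ψ₁(Kᵢ−1)) = 0.
Check two-phase: ΣzᵢKᵢ = 1.199 > 1 and Σzᵢ/Kᵢ = 1.749 > 1, so g(0) = 0.199 > 0 and g(1) = -0.749 < 0.
Newton–Raphson from ψ₁ = 0.3:
  ψ₁ = 0.300: g = -0.0189, g' = -0.667 → ψ₁ = 0.272
Converged at ψ₁ = 0.272.
Drum-1 compositions:
  A: x = 0.138, y = 0.358
  B: x = 0.272, y = 0.449
  C: x = 0.206, y = 0.074
  D: x = 0.384, y = 0.119
Drum-2 feed = drum-1 vapor: z₂ = (0.3581, 0.4488, 0.0741, 0.1190).
Drum 2:
Let ψ₂ = V/F and solve Σ zᵢ(Kᵢ−1)/(1+ψ₂(Kᵢ−1)) = 0.
Feasibility: ΣzᵢKᵢ = 1.091, Σzᵢ/Kᵢ = 1.568 — both > 1, two phases present.
Newton–Raphson from ψ₂ = 0.53:
  ψ₂ = 0.530: g = -0.0750, g' = -0.436 → ψ₂ = 0.358
  ψ₂ = 0.358: g = -0.0104, g' = -0.329 → ψ₂ = 0.326
Converged at ψ₂ = 0.326.
  A: x = 0.297, y = 0.484
  B: x = 0.443, y = 0.461
  C: x = 0.099, y = 0.023
  D: x = 0.161, y = 0.032

y_D (drum 2) = 0.032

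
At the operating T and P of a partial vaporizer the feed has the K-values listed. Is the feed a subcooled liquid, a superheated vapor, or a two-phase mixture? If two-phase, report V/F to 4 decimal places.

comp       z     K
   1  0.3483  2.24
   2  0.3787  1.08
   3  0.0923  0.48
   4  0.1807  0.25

two-phase, V/F = 0.5271

ΣzᵢKᵢ = 1.2787; Σzᵢ/Kᵢ = 1.4212.
Both exceed 1, so a two-phase solution exists.
Let ψ = V/F and solve Σ zᵢ(Kᵢ−1)/(1+ψ(Kᵢ−1)) = 0.
Iterate (Newton) starting at ψ = 0.5:
  ψ = 0.5000: g = 0.01403, g' = -0.5121 → ψ = 0.5274
  ψ = 0.5274: g = -0.00015, g' = -0.5236 → ψ = 0.5271
Converged at ψ = 0.5271.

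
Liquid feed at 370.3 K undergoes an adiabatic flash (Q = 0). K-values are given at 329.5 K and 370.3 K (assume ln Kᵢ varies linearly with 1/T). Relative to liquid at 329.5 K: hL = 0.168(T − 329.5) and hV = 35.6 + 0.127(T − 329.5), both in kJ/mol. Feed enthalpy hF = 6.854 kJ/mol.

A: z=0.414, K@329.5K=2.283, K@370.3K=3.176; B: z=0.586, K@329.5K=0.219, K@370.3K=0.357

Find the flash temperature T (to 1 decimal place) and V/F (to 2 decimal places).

T = 338.5 K, V/F = 0.15

Adiabatic flash: solve Rachford–Rice at each trial T, then check hF = ψ·hV(T) + (1−ψ)·hL(T).
  T = 329.5 K: K = (2.283, 0.219), RR gives ψ = 0.073, H_out = 2.611 kJ/mol
  T = 370.3 K: K = (3.176, 0.357), RR gives ψ = 0.375, H_out = 19.562 kJ/mol
  T = 349.9 K: K = (2.719, 0.284), RR gives ψ = 0.237, H_out = 11.665 kJ/mol
  T = 339.7 K: K = (2.498, 0.250), RR gives ψ = 0.161, H_out = 7.376 kJ/mol
  T = 334.6 K: K = (2.390, 0.234), RR gives ψ = 0.119, H_out = 5.069 kJ/mol
  T = 337.1 K: K = (2.443, 0.242), RR gives ψ = 0.140, H_out = 6.216 kJ/mol
  T = 338.4 K: K = (2.470, 0.246), RR gives ψ = 0.151, H_out = 6.800 kJ/mol
Linear interpolation between T = 338.4 (H_out = 6.800) and T = 339.7 (H_out = 7.376) on hF = 6.854 gives T ≈ 338.5 K, at which ψ = 0.15.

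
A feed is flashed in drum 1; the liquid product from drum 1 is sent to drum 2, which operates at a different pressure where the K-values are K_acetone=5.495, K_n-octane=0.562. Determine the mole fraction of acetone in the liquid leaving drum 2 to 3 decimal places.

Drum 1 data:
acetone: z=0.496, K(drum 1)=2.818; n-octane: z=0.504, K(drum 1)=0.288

x_acetone (drum 2) = 0.089

Drum 1:
Newton iteration, ψ₁⁰ = 0.5:
  ψ₁ = 0.500: g = -0.0849, g' = -1.066 → ψ₁ = 0.420
  ψ₁ = 0.420: g = -0.0010, g' = -1.047 → ψ₁ = 0.419
Converged at ψ₁ = 0.419.
Drum-1 compositions:
  acetone: x = 0.281, y = 0.793
  n-octane: x = 0.719, y = 0.207
Drum-2 feed = drum-1 liquid: z₂ = (0.2814, 0.7186).
Drum 2:
Rachford–Rice: g(ψ₂) = Σ zᵢ(Kᵢ−1)/(1+ψ₂(Kᵢ−1)) = 0.
Check two-phase: ΣzᵢKᵢ = 1.950 > 1 and Σzᵢ/Kᵢ = 1.330 > 1, so g(0) = 0.950 > 0 and g(1) = -0.330 < 0.
Binary case is linear: z₁(K₁−1)(1+ψ₂(K₂−1)) + z₂(K₂−1)(1+ψ₂(K₁−1)) = 0
⇒ ψ₂ = [z₁(K₁−1)+z₂(K₂−1)] / [−(K₁−1)(K₂−1)] = 0.9503/1.9688 = 0.483
  acetone: x = 0.089, y = 0.488
  n-octane: x = 0.911, y = 0.512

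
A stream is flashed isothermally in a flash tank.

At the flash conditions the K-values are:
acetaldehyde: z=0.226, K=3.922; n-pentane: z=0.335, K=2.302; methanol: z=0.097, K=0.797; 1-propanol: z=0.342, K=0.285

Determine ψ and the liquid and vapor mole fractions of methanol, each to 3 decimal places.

ψ = 0.635, x_methanol = 0.111, y_methanol = 0.089

Rachford–Rice: g(ψ) = Σ zᵢ(Kᵢ−1)/(1+ψ(Kᵢ−1)) = 0.
g(0) = ΣzᵢKᵢ − 1 = 0.832 and g(1) = 1 − Σzᵢ/Kᵢ = -0.525, so a root lies in (0, 1).
Newton iteration, ψ⁰ = 0.5:
  ψ = 0.500: g = 0.1300, g' = -0.955 → ψ = 0.636
  ψ = 0.636: g = -0.0015, g' = -1.000 → ψ = 0.635
Converged at ψ = 0.635.
Compositions from xᵢ = zᵢ/(1+ψ(Kᵢ−1)), yᵢ = Kᵢxᵢ:
  acetaldehyde: x = 0.079, y = 0.311
  n-pentane: x = 0.183, y = 0.422
  methanol: x = 0.111, y = 0.089
  1-propanol: x = 0.626, y = 0.178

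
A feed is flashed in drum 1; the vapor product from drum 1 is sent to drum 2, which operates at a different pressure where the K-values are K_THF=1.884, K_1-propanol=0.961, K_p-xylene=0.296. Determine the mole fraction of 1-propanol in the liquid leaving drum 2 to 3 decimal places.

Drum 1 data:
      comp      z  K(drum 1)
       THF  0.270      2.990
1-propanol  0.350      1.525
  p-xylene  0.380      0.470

x_1-propanol (drum 2) = 0.381

Drum 1:
Rachford–Rice: g(ψ₁) = Σ zᵢ(Kᵢ−1)/(1+ψ₁(Kᵢ−1)) = 0.
Check two-phase: ΣzᵢKᵢ = 1.520 > 1 and Σzᵢ/Kᵢ = 1.128 > 1, so g(0) = 0.520 > 0 and g(1) = -0.128 < 0.
Newton–Raphson from ψ₁ = 0.36:
  ψ₁ = 0.360: g = 0.2187, g' = -0.594 → ψ₁ = 0.728
  ψ₁ = 0.728: g = 0.0244, g' = -0.512 → ψ₁ = 0.776
  ψ₁ = 0.776: g = -0.0002, g' = -0.522 → ψ₁ = 0.775
Converged at ψ₁ = 0.775.
Drum-1 compositions:
  THF: x = 0.106, y = 0.317
  1-propanol: x = 0.249, y = 0.379
  p-xylene: x = 0.645, y = 0.303
Drum-2 feed = drum-1 vapor: z₂ = (0.3175, 0.3793, 0.3032).
Drum 2:
Iterate (Newton) starting at ψ₂ = 0.5:
  ψ₂ = 0.500: g = -0.1499, g' = -0.478 → ψ₂ = 0.186
  ψ₂ = 0.186: g = -0.0196, g' = -0.383 → ψ₂ = 0.135
Converged at ψ₂ = 0.135.
  THF: x = 0.284, y = 0.534
  1-propanol: x = 0.381, y = 0.366
  p-xylene: x = 0.335, y = 0.099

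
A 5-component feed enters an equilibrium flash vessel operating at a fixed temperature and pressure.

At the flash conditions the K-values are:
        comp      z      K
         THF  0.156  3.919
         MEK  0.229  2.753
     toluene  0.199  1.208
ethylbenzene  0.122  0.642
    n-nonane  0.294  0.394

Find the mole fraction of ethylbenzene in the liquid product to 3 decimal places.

x_ethylbenzene = 0.163

Rachford–Rice: g(β) = Σ zᵢ(Kᵢ−1)/(1+β(Kᵢ−1)) = 0.
g(0) = ΣzᵢKᵢ − 1 = 0.676 and g(1) = 1 − Σzᵢ/Kᵢ = -0.224, so a root lies in (0, 1).
Iterate (Newton) starting at β = 0.54:
  β = 0.540: g = 0.1012, g' = -0.656 → β = 0.694
  β = 0.694: g = 0.0019, g' = -0.644 → β = 0.697
Converged at β = 0.697.
Compositions from xᵢ = zᵢ/(1+β(Kᵢ−1)), yᵢ = Kᵢxᵢ:
  THF: x = 0.051, y = 0.201
  MEK: x = 0.103, y = 0.284
  toluene: x = 0.174, y = 0.210
  ethylbenzene: x = 0.163, y = 0.104
  n-nonane: x = 0.509, y = 0.201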